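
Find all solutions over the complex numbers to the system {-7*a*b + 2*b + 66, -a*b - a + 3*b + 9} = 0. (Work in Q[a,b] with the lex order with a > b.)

{(-36/7, -33/19), (5, 2)}

Compute a lex Gröbner basis by Buchberger's algorithm.
f_1 = -7*a*b + 2*b + 66, LT = a*b.
f_2 = -a*b - a + 3*b + 9, LT = a*b.

S(f_1,f_2): lcm = a*b. S = -a + 19/7*b - 3/7.
  leading term a: no divisor's leading term divides it; move -a to the remainder.
  leading term b: no divisor's leading term divides it; move 19/7*b to the remainder.
  leading term 1: no divisor's leading term divides it; move -3/7 to the remainder.
  remainder -a + 19/7*b - 3/7 ≠ 0; add h_3 = -a + 19/7*b - 3/7 to the basis.

S(f_1,h_3): lcm = a*b. S = 19/7*b**2 - 5/7*b - 66/7.
  leading term b**2: no divisor's leading term divides it; move 19/7*b**2 to the remainder.
  leading term b: no divisor's leading term divides it; move -5/7*b to the remainder.
  leading term 1: no divisor's leading term divides it; move -66/7 to the remainder.
  remainder 19/7*b**2 - 5/7*b - 66/7 ≠ 0; add h_4 = 19/7*b**2 - 5/7*b - 66/7 to the basis.

The other S-polynomials (S(f_2,h_3), S(f_1,h_4), S(f_2,h_4), S(h_3,h_4)) all reduce to 0 modulo the current basis, so we have a Gröbner basis.
Inter-reduce: drop elements whose leading term is divisible by another's, tail-reduce, and make monic.
Reduced Gröbner basis: {a - 19/7*b + 3/7, b**2 - 5/19*b - 66/19}.

From the last basis element, b**2 - 5/19*b - 66/19 = 0, so b takes values in {-33/19, 2}. Each choice, substituted upward through the basis, yields the corresponding point(s) of the solution set.
  b = -33/19: the earlier basis element becomes a + 36/7 = 0, giving a = -36/7 — point (-36/7, -33/19).
  b = 2: the earlier basis element becomes a - 5 = 0, giving a = 5 — point (5, 2).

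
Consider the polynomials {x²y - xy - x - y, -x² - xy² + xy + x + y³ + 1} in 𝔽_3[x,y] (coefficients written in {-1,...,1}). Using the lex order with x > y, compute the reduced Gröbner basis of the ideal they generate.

f_1 = x²y - xy - x - y, LT = x²y.
f_2 = -x² - xy² + xy + x + y³ + 1, LT = x².

S(f_1,f_2): lcm = x²y. S = -xy³ + xy² - x + y⁴.
  reduce S modulo (f_1, f_2):
  remainder -xy³ + xy² - x + y⁴ ≠ 0; add g_3 = -xy³ + xy² - x + y⁴ to the basis.

S(f_1,g_3): lcm = x²y³. S = x²y² - x² + xy⁴ - xy³ - xy² - y³.
  reduce S modulo (f_1, f_2, g_3):
  remainder xy² - xy - x + y⁵ + y³ + y² - 1 ≠ 0; add g_4 = xy² - xy - x + y⁵ + y³ + y² - 1 to the basis.

S(f_1,g_4): lcm = x²y². S = x²y + x² - xy⁵ - xy³ + xy² - xy + x - y².
  reduce S modulo (f_1, f_2, g_3, g_4):
  remainder xy + x - y⁶ + y⁴ - y³ + y ≠ 0; add g_5 = xy + x - y⁶ + y⁴ - y³ + y to the basis.

S(f_1,g_5): lcm = x²y. S = -x² + xy⁶ - xy⁴ + xy³ + xy - x - y.
  reduce S modulo (f_1, f_2, g_3, g_4, g_5):
  remainder x + y⁷ + y⁶ - y³ - y - 1 ≠ 0; add g_6 = x + y⁷ + y⁶ - y³ - y - 1 to the basis.

S(g_3,g_5): lcm = xy³. S = xy² + x + y⁸ - y⁶ + y⁵ - y⁴ - y³.
  reduce S modulo (f_1, f_2, g_3, g_4, g_5, g_6):
  remainder y⁸ - y⁷ - y⁶ + y⁴ - y² - 1 ≠ 0; add g_7 = y⁸ - y⁷ - y⁶ + y⁴ - y² - 1 to the basis.

The other S-polynomials (S(f_2,g_3), S(f_2,g_4), S(g_3,g_4), S(f_2,g_5), S(g_4,g_5), S(f_1,g_6), S(f_2,g_6), S(g_3,g_6), S(g_4,g_6), S(g_5,g_6), S(f_1,g_7), S(f_2,g_7), S(g_3,g_7), S(g_4,g_7), S(g_5,g_7), S(g_6,g_7)) all reduce to 0 modulo the current basis, so we have a Gröbner basis.
Inter-reduce: drop elements whose leading term is divisible by another's, tail-reduce, and make monic.

G = {x + y⁷ + y⁶ - y³ - y - 1, y⁸ - y⁷ - y⁶ + y⁴ - y² - 1}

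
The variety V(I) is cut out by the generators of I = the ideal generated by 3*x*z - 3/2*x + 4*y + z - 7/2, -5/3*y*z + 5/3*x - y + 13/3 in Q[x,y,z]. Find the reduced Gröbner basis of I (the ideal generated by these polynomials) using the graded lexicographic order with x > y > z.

G = {x**2 - 11/10*x*y + 4/3*y**2 + 44/15*x - 41/30*y + 13/15, x*z - 1/2*x + 4/3*y + 1/3*z - 7/6, y*z - x + 3/5*y - 13/5}

f_1 = 3*x*z - 3/2*x + 4*y + z - 7/2, LT = x*z.
f_2 = -5/3*y*z + 5/3*x - y + 13/3, LT = y*z.

S(f_1,f_2): lcm = x*y*z. S = x**2 - 11/10*x*y + 4/3*y**2 + 1/3*y*z + 13/5*x - 7/6*y.
  leading term x**2: no divisor's leading term divides it; move x**2 to the remainder.
  leading term x*y: no divisor's leading term divides it; move -11/10*x*y to the remainder.
  leading term y**2: no divisor's leading term divides it; move 4/3*y**2 to the remainder.
  leading term y*z: subtract (-1/5)·f_2 from 1/3*y*z + 13/5*x - 7/6*y → 44/15*x - 41/30*y + 13/15
  leading term x: no divisor's leading term divides it; move 44/15*x to the remainder.
  leading term y: no divisor's leading term divides it; move -41/30*y to the remainder.
  leading term 1: no divisor's leading term divides it; move 13/15 to the remainder.
  remainder x**2 - 11/10*x*y + 4/3*y**2 + 44/15*x - 41/30*y + 13/15 ≠ 0; add g_3 = x**2 - 11/10*x*y + 4/3*y**2 + 44/15*x - 41/30*y + 13/15 to the basis.

The other S-polynomials (S(f_1,g_3), S(f_2,g_3)) all reduce to 0 modulo the current basis, so we have a Gröbner basis.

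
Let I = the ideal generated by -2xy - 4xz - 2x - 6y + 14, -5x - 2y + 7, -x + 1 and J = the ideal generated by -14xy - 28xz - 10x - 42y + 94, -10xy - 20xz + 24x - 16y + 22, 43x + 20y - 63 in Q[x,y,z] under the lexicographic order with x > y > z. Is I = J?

Yes, the ideals are equal.

Equality of ideals is decidable: compute both reduced Gröbner bases (unique for the ordering) and check whether they agree.
Buchberger on the first generating set:
f_1 = -2xy - 4xz - 2x - 6y + 14, LT = xy.
f_2 = -5x - 2y + 7, LT = x.
f_3 = -x + 1, LT = x.

S(f_1,f_2): lcm = xy. S = 2xz + x - 2/5y^2 + 22/5y - 7.
  reduce S modulo (f_1, f_2, f_3):
  remainder -2/5y^2 - 4/5yz + 4y + 14/5z - 28/5 ≠ 0; add g_4 = -2/5y^2 - 4/5yz + 4y + 14/5z - 28/5 to the basis.

S(f_1,f_3): lcm = xy. S = 2xz + x + 4y - 7.
  reduce S modulo (f_1, f_2, f_3, g_4):
  remainder -4/5yz + 18/5y + 14/5z - 28/5 ≠ 0; add g_5 = -4/5yz + 18/5y + 14/5z - 28/5 to the basis.

S(f_2,f_3): lcm = x. S = 2/5y - 2/5.
  reduce S modulo (f_1, f_2, f_3, g_4, g_5):
  remainder 2/5y - 2/5 ≠ 0; add g_6 = 2/5y - 2/5 to the basis.

S(f_1,g_5): lcm = xyz. S = 9/2xy + 2xz^2 + 9/2xz - 7x + 3yz - 7z.
  reduce S modulo (f_1, f_2, f_3, g_4, g_5, g_6):
  remainder -7/2z + 7/2 ≠ 0; add g_7 = -7/2z + 7/2 to the basis.

The other S-polynomials (S(f_1,g_4), S(f_2,g_4), S(f_3,g_4), S(f_2,g_5), S(f_3,g_5), S(g_4,g_5), S(f_1,g_6), S(f_2,g_6), S(f_3,g_6), S(g_4,g_6), S(g_5,g_6), S(f_1,g_7), S(f_2,g_7), S(f_3,g_7), S(g_4,g_7), S(g_5,g_7), S(g_6,g_7)) all reduce to 0 modulo the current basis, so we have a Gröbner basis.
Inter-reduce: drop elements whose leading term is divisible by another's, tail-reduce, and make monic.
Reduced Gröbner basis: {x - 1, y - 1, z - 1}.

Buchberger on the second generating set:
h_1 = -14xy - 28xz - 10x - 42y + 94, LT = xy.
h_2 = -10xy - 20xz + 24x - 16y + 22, LT = xy.
h_3 = 43x + 20y - 63, LT = x.

S(h_1,h_2): lcm = xy. S = 109/35x + 7/5y - 158/35.
  reduce S modulo (h_1, h_2, h_3):
  remainder -73/1505y + 73/1505 ≠ 0; add k_4 = -73/1505y + 73/1505 to the basis.

S(h_1,h_3): lcm = xy. S = 2xz + 5/7x - 20/43y^2 + 192/43y - 47/7.
  reduce S modulo (h_1, h_2, h_3, k_4):
  remainder 2z - 2 ≠ 0; add k_5 = 2z - 2 to the basis.

The other S-polynomials (S(h_2,h_3), S(h_1,k_4), S(h_2,k_4), S(h_3,k_4), S(h_1,k_5), S(h_2,k_5), S(h_3,k_5), S(k_4,k_5)) all reduce to 0 modulo the current basis, so we have a Gröbner basis.
Inter-reduce: drop elements whose leading term is divisible by another's, tail-reduce, and make monic.
Reduced Gröbner basis: {x - 1, y - 1, z - 1}.

The two bases agree; hence the ideals are identical.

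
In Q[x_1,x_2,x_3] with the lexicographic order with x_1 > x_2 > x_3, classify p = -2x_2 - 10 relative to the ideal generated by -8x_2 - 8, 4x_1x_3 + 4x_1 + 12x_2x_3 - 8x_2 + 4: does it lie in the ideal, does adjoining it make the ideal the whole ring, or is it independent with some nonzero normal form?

Adjoining -2x_2 - 10 makes the ideal the whole ring: the system is inconsistent.

First compute the reduced Gröbner basis of I by Buchberger's algorithm.
f_1 = -8x_2 - 8, LT = x_2.
f_2 = 4x_1x_3 + 4x_1 + 12x_2x_3 - 8x_2 + 4, LT = x_1x_3.

The S-polynomials (S(f_1,f_2)) all reduce to 0 modulo the current basis, so we have a Gröbner basis.
Inter-reduce: drop elements whose leading term is divisible by another's, tail-reduce, and make monic.
Reduced Gröbner basis: {x_1x_3 + x_1 - 3x_3 + 3, x_2 + 1}.
Label its elements g_1 = x_1x_3 + x_1 - 3x_3 + 3, g_2 = x_2 + 1.

Reduce p = -2x_2 - 10 modulo G:
  leading term x_2: subtract (-2)·g_2 from -2x_2 - 10 → -8
  leading term 1: no divisor's leading term divides it; move -8 to the remainder.
  normal form = -8.
The normal form is nonzero, so p ∉ I. Since p minus its normal form lies in I, I + (p) = I + (r) where r = -8; decide whether this ideal is the whole ring.
Here r = -8 is a nonzero constant, hence a unit: 1 ∈ I + (p), the Gröbner basis of I + (p) is {1}, and the enlarged system has no common solution — adjoining p is inconsistent.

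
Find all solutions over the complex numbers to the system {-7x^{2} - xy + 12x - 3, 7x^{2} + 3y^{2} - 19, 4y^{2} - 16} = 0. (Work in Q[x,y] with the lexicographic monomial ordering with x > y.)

{(1, 2)}

Compute a lex Gröbner basis by Buchberger's algorithm.
f_1 = -7x^{2} - xy + 12x - 3, LT = x^{2}.
f_2 = 7x^{2} + 3y^{2} - 19, LT = x^{2}.
f_3 = 4y^{2} - 16, LT = y^{2}.

S(f_1,f_2): lcm = x^{2}. S = \tfrac{1}{7}xy - \tfrac{12}{7}x - \tfrac{3}{7}y^{2} + \tfrac{22}{7}.
  leading term xy: no divisor's leading term divides it; move \tfrac{1}{7}xy to the remainder.
  leading term x: no divisor's leading term divides it; move -\tfrac{12}{7}x to the remainder.
  leading term y^{2}: subtract (-\tfrac{3}{28})·f_3 from -\tfrac{3}{7}y^{2} + \tfrac{22}{7} → \tfrac{10}{7}
  leading term 1: no divisor's leading term divides it; move \tfrac{10}{7} to the remainder.
  remainder \tfrac{1}{7}xy - \tfrac{12}{7}x + \tfrac{10}{7} ≠ 0; add h_4 = \tfrac{1}{7}xy - \tfrac{12}{7}x + \tfrac{10}{7} to the basis.

S(f_1,h_4): lcm = x^{2}y. S = 12x^{2} + \tfrac{1}{7}xy^{2} - \tfrac{12}{7}xy - 10x + \tfrac{3}{7}y.
  leading term x^{2}: subtract (-\tfrac{12}{7})·f_1 from 12x^{2} + \tfrac{1}{7}xy^{2} - \tfrac{12}{7}xy - 10x + \tfrac{3}{7}y → \tfrac{1}{7}xy^{2} - \tfrac{24}{7}xy + \tfrac{74}{7}x + \tfrac{3}{7}y - \tfrac{36}{7}
  leading term xy^{2}: subtract (\tfrac{1}{28}x)·f_3 from \tfrac{1}{7}xy^{2} - \tfrac{24}{7}xy + \tfrac{74}{7}x + \tfrac{3}{7}y - \tfrac{36}{7} → -\tfrac{24}{7}xy + \tfrac{78}{7}x + \tfrac{3}{7}y - \tfrac{36}{7}
  leading term xy: subtract (-24)·h_4 from -\tfrac{24}{7}xy + \tfrac{78}{7}x + \tfrac{3}{7}y - \tfrac{36}{7} → -30x + \tfrac{3}{7}y + \tfrac{204}{7}
  leading term x: no divisor's leading term divides it; move -30x to the remainder.
  leading term y: no divisor's leading term divides it; move \tfrac{3}{7}y to the remainder.
  leading term 1: no divisor's leading term divides it; move \tfrac{204}{7} to the remainder.
  remainder -30x + \tfrac{3}{7}y + \tfrac{204}{7} ≠ 0; add h_5 = -30x + \tfrac{3}{7}y + \tfrac{204}{7} to the basis.

S(f_2,h_4): lcm = x^{2}y. S = 12x^{2} - 10x + \tfrac{3}{7}y^{3} - \tfrac{19}{7}y.
  leading term x^{2}: subtract (-\tfrac{12}{7})·f_1 from 12x^{2} - 10x + \tfrac{3}{7}y^{3} - \tfrac{19}{7}y → -\tfrac{12}{7}xy + \tfrac{74}{7}x + \tfrac{3}{7}y^{3} - \tfrac{19}{7}y - \tfrac{36}{7}
  leading term xy: subtract (-12)·h_4 from -\tfrac{12}{7}xy + \tfrac{74}{7}x + \tfrac{3}{7}y^{3} - \tfrac{19}{7}y - \tfrac{36}{7} → -10x + \tfrac{3}{7}y^{3} - \tfrac{19}{7}y + 12
  leading term x: subtract (\tfrac{1}{3})·h_5 from -10x + \tfrac{3}{7}y^{3} - \tfrac{19}{7}y + 12 → \tfrac{3}{7}y^{3} - \tfrac{20}{7}y + \tfrac{16}{7}
  leading term y^{3}: subtract (\tfrac{3}{28}y)·f_3 from \tfrac{3}{7}y^{3} - \tfrac{20}{7}y + \tfrac{16}{7} → -\tfrac{8}{7}y + \tfrac{16}{7}
  leading term y: no divisor's leading term divides it; move -\tfrac{8}{7}y to the remainder.
  leading term 1: no divisor's leading term divides it; move \tfrac{16}{7} to the remainder.
  remainder -\tfrac{8}{7}y + \tfrac{16}{7} ≠ 0; add h_6 = -\tfrac{8}{7}y + \tfrac{16}{7} to the basis.

The other S-polynomials (S(f_1,f_3), S(f_2,f_3), S(f_3,h_4), S(f_1,h_5), S(f_2,h_5), S(f_3,h_5), S(h_4,h_5), S(f_1,h_6), S(f_2,h_6), S(f_3,h_6), S(h_4,h_6), S(h_5,h_6)) all reduce to 0 modulo the current basis, so we have a Gröbner basis.
Inter-reduce: drop elements whose leading term is divisible by another's, tail-reduce, and make monic.
Reduced Gröbner basis: {x - 1, y - 2}.

The lex basis is triangular: the last element involves only y. Solving y - 2 = 0 gives y ∈ {2}; substituting each value into the earlier elements determines the remaining variables.
  y = 2: the earlier basis element becomes x - 1 = 0, giving x = 1 — point (1, 2).
Check: every point annihilates each of the original generators.
A lex Gröbner basis triangularizes the system, enabling back-substitution.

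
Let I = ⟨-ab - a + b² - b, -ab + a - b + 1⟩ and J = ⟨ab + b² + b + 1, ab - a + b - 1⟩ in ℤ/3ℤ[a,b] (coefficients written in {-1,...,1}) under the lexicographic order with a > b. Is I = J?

Two ideals are equal iff their reduced Gröbner bases coincide (the reduced basis is unique for a fixed ordering).
Buchberger on the first generating set:
f_1 = -ab - a + b² - b, LT = ab.
f_2 = -ab + a - b + 1, LT = ab.

S(f_1,f_2): lcm = ab. S = -a - b² + 1.
  leading term a: no divisor's leading term divides it; move -a to the remainder.
  leading term b²: no divisor's leading term divides it; move -b² to the remainder.
  leading term 1: no divisor's leading term divides it; move 1 to the remainder.
  remainder -a - b² + 1 ≠ 0; add g_3 = -a - b² + 1 to the basis.

S(f_1,g_3): lcm = ab. S = a - b³ - b² - b.
  leading term a: subtract (-1)·g_3 from a - b³ - b² - b → -b³ + b² - b + 1
  leading term b³: no divisor's leading term divides it; move -b³ to the remainder.
  leading term b²: no divisor's leading term divides it; move b² to the remainder.
  leading term b: no divisor's leading term divides it; move -b to the remainder.
  leading term 1: no divisor's leading term divides it; move 1 to the remainder.
  remainder -b³ + b² - b + 1 ≠ 0; add g_4 = -b³ + b² - b + 1 to the basis.

S(f_2,g_3): lcm = ab. S = -a - b³ - b - 1.
  leading term a: subtract (1)·g_3 from -a - b³ - b - 1 → -b³ + b² - b + 1
  leading term b³: subtract (1)·g_4 from -b³ + b² - b + 1 → 0
  remainder 0.

S(f_1,g_4): lcm = ab³. S = -ab² - ab + a - b⁴ + b³.
  leading term ab²: subtract (b)·f_1 from -ab² - ab + a - b⁴ + b³ → a - b⁴ + b²
  leading term a: subtract (-1)·g_3 from a - b⁴ + b² → -b⁴ + 1
  leading term b⁴: subtract (b)·g_4 from -b⁴ + 1 → -b³ + b² - b + 1
  leading term b³: subtract (1)·g_4 from -b³ + b² - b + 1 → 0
  remainder 0.

S(f_2,g_4): lcm = ab³. S = -ab + a + b³ - b².
  leading term ab: subtract (1)·f_1 from -ab + a + b³ - b² → -a + b³ + b² + b
  leading term a: subtract (1)·g_3 from -a + b³ + b² + b → b³ - b² + b - 1
  leading term b³: subtract (-1)·g_4 from b³ - b² + b - 1 → 0
  remainder 0.

S(g_3,g_4): leading monomials are coprime, so the S-polynomial reduces to 0 (Buchberger's first criterion).
Every S-polynomial of the final basis reduces to 0, so we have a Gröbner basis.
Inter-reduce: drop elements whose leading term is divisible by another's, tail-reduce, and make monic.
Reduced Gröbner basis: {a + b² - 1, b³ - b² + b - 1}.

Buchberger on the second generating set:
h_1 = ab + b² + b + 1, LT = ab.
h_2 = ab - a + b - 1, LT = ab.

S(h_1,h_2): lcm = ab. S = a + b² - 1.
  leading term a: no divisor's leading term divides it; move a to the remainder.
  leading term b²: no divisor's leading term divides it; move b² to the remainder.
  leading term 1: no divisor's leading term divides it; move -1 to the remainder.
  remainder a + b² - 1 ≠ 0; add k_3 = a + b² - 1 to the basis.

S(h_1,k_3): lcm = ab. S = -b³ + b² - b + 1.
  leading term b³: no divisor's leading term divides it; move -b³ to the remainder.
  leading term b²: no divisor's leading term divides it; move b² to the remainder.
  leading term b: no divisor's leading term divides it; move -b to the remainder.
  leading term 1: no divisor's leading term divides it; move 1 to the remainder.
  remainder -b³ + b² - b + 1 ≠ 0; add k_4 = -b³ + b² - b + 1 to the basis.

S(h_2,k_3): lcm = ab. S = -a - b³ - b - 1.
  leading term a: subtract (-1)·k_3 from -a - b³ - b - 1 → -b³ + b² - b + 1
  leading term b³: subtract (1)·k_4 from -b³ + b² - b + 1 → 0
  remainder 0.

S(h_1,k_4): lcm = ab³. S = ab² - ab + a + b⁴ + b³ + b².
  leading term ab²: subtract (b)·h_1 from ab² - ab + a + b⁴ + b³ + b² → -ab + a + b⁴ - b
  leading term ab: subtract (-1)·h_1 from -ab + a + b⁴ - b → a + b⁴ + b² + 1
  leading term a: subtract (1)·k_3 from a + b⁴ + b² + 1 → b⁴ - 1
  leading term b⁴: subtract (-b)·k_4 from b⁴ - 1 → b³ - b² + b - 1
  leading term b³: subtract (-1)·k_4 from b³ - b² + b - 1 → 0
  remainder 0.

S(h_2,k_4): lcm = ab³. S = -ab + a + b³ - b².
  leading term ab: subtract (-1)·h_1 from -ab + a + b³ - b² → a + b³ + b + 1
  leading term a: subtract (1)·k_3 from a + b³ + b + 1 → b³ - b² + b - 1
  leading term b³: subtract (-1)·k_4 from b³ - b² + b - 1 → 0
  remainder 0.

S(k_3,k_4): leading monomials are coprime, so the S-polynomial reduces to 0 (Buchberger's first criterion).
Every S-polynomial of the final basis reduces to 0, so we have a Gröbner basis.
Inter-reduce: drop elements whose leading term is divisible by another's, tail-reduce, and make monic.
Reduced Gröbner basis: {a + b² - 1, b³ - b² + b - 1}.

The two bases agree; hence the ideals are identical.

Yes, the ideals are equal.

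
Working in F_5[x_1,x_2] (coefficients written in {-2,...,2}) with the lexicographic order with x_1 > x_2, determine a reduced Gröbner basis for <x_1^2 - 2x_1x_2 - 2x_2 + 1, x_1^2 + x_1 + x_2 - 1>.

G = {x_1 + 2x_2^2 - 2x_2 - 2, x_2^3 + 2x_2^2 - x_2}

f_1 = x_1^2 - 2x_1x_2 - 2x_2 + 1, LT = x_1^2.
f_2 = x_1^2 + x_1 + x_2 - 1, LT = x_1^2.

S(f_1,f_2): lcm = x_1^2. S = -2x_1x_2 - x_1 + 2x_2 + 2.
  leading term x_1x_2: no divisor's leading term divides it; move -2x_1x_2 to the remainder.
  leading term x_1: no divisor's leading term divides it; move -x_1 to the remainder.
  leading term x_2: no divisor's leading term divides it; move 2x_2 to the remainder.
  leading term 1: no divisor's leading term divides it; move 2 to the remainder.
  remainder -2x_1x_2 - x_1 + 2x_2 + 2 ≠ 0; add g_3 = -2x_1x_2 - x_1 + 2x_2 + 2 to the basis.

S(f_1,g_3): lcm = x_1^2x_2. S = 2x_1^2 - 2x_1x_2^2 + x_1x_2 + x_1 - 2x_2^2 + x_2.
  leading term x_1^2: subtract (2)·f_1 from 2x_1^2 - 2x_1x_2^2 + x_1x_2 + x_1 - 2x_2^2 + x_2 → -2x_1x_2^2 + x_1 - 2x_2^2 - 2
  leading term x_1x_2^2: subtract (x_2)·g_3 from -2x_1x_2^2 + x_1 - 2x_2^2 - 2 → x_1x_2 + x_1 + x_2^2 - 2x_2 - 2
  leading term x_1x_2: subtract (2)·g_3 from x_1x_2 + x_1 + x_2^2 - 2x_2 - 2 → -2x_1 + x_2^2 - x_2 - 1
  leading term x_1: no divisor's leading term divides it; move -2x_1 to the remainder.
  leading term x_2^2: no divisor's leading term divides it; move x_2^2 to the remainder.
  leading term x_2: no divisor's leading term divides it; move -x_2 to the remainder.
  leading term 1: no divisor's leading term divides it; move -1 to the remainder.
  remainder -2x_1 + x_2^2 - x_2 - 1 ≠ 0; add g_4 = -2x_1 + x_2^2 - x_2 - 1 to the basis.

S(g_3,g_4): lcm = x_1x_2. S = -2x_1 - 2x_2^3 + 2x_2^2 + x_2 - 1.
  leading term x_1: subtract (1)·g_4 from -2x_1 - 2x_2^3 + 2x_2^2 + x_2 - 1 → -2x_2^3 + x_2^2 + 2x_2
  leading term x_2^3: no divisor's leading term divides it; move -2x_2^3 to the remainder.
  leading term x_2^2: no divisor's leading term divides it; move x_2^2 to the remainder.
  leading term x_2: no divisor's leading term divides it; move 2x_2 to the remainder.
  remainder -2x_2^3 + x_2^2 + 2x_2 ≠ 0; add g_5 = -2x_2^3 + x_2^2 + 2x_2 to the basis.

The other S-polynomials (S(f_2,g_3), S(f_1,g_4), S(f_2,g_4), S(f_1,g_5), S(f_2,g_5), S(g_3,g_5), S(g_4,g_5)) all reduce to 0 modulo the current basis, so we have a Gröbner basis.
Inter-reduce: drop elements whose leading term is divisible by another's, tail-reduce, and make monic.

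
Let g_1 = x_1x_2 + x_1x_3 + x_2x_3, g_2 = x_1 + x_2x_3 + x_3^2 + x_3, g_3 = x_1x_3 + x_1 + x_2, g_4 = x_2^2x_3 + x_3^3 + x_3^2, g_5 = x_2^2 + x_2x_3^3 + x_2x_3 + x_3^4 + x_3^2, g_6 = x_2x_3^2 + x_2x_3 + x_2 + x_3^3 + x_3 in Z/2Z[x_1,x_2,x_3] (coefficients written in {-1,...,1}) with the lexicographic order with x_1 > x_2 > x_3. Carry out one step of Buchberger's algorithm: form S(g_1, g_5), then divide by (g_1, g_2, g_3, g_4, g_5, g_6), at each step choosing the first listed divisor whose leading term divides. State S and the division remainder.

S(g_1, g_5) = x_1x_2x_3^3 + x_1x_3^4 + x_1x_3^2 + x_2^2x_3; remainder on division = x_2x_3 + x_2 + x_3^5 + x_3^4 + x_3^2 + x_3.

lcm(LM(g_1), LM(g_5)) = x_1x_2^2.
S = (lcm/LT(g_1))·g_1 − (lcm/LT(g_5))·g_5 = x_1x_2x_3^3 + x_1x_3^4 + x_1x_3^2 + x_2^2x_3.
Reduce S modulo (g_1, g_2, g_3, g_4, g_5, g_6) in that order:
  leading term x_1x_2x_3^3: subtract (x_3^3)·g_1 from x_1x_2x_3^3 + x_1x_3^4 + x_1x_3^2 + x_2^2x_3 → x_1x_3^2 + x_2^2x_3 + x_2x_3^4
  leading term x_1x_3^2: subtract (x_3^2)·g_2 from x_1x_3^2 + x_2^2x_3 + x_2x_3^4 → x_2^2x_3 + x_2x_3^4 + x_2x_3^3 + x_3^4 + x_3^3
  leading term x_2^2x_3: subtract (1)·g_4 from x_2^2x_3 + x_2x_3^4 + x_2x_3^3 + x_3^4 + x_3^3 → x_2x_3^4 + x_2x_3^3 + x_3^4 + x_3^2
  leading term x_2x_3^4: subtract (x_3^2)·g_6 from x_2x_3^4 + x_2x_3^3 + x_3^4 + x_3^2 → x_2x_3^2 + x_3^5 + x_3^4 + x_3^3 + x_3^2
  leading term x_2x_3^2: subtract (1)·g_6 from x_2x_3^2 + x_3^5 + x_3^4 + x_3^3 + x_3^2 → x_2x_3 + x_2 + x_3^5 + x_3^4 + x_3^2 + x_3
  leading term x_2x_3: no divisor's leading term divides it; move x_2x_3 to the remainder.
  leading term x_2: no divisor's leading term divides it; move x_2 to the remainder.
  leading term x_3^5: no divisor's leading term divides it; move x_3^5 to the remainder.
  leading term x_3^4: no divisor's leading term divides it; move x_3^4 to the remainder.
  leading term x_3^2: no divisor's leading term divides it; move x_3^2 to the remainder.
  leading term x_3: no divisor's leading term divides it; move x_3 to the remainder.
The remainder x_2x_3 + x_2 + x_3^5 + x_3^4 + x_3^2 + x_3 is nonzero, so it would be added as the next basis element.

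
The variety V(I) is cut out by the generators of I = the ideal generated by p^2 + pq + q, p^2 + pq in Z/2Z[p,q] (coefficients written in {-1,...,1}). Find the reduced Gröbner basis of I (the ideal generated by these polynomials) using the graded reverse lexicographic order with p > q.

G = {p^2, q}

The reduced Gröbner basis is the canonical form of the ideal for this ordering.

f_1 = p^2 + pq + q, LT = p^2.
f_2 = p^2 + pq, LT = p^2.

S(f_1,f_2): lcm = p^2. S = q.
  leading term q: no divisor's leading term divides it; move q to the remainder.
  remainder q ≠ 0; add g_3 = q to the basis.

S(f_1,g_3): leading monomials are coprime, so the S-polynomial reduces to 0 (Buchberger's first criterion).
S(f_2,g_3): leading monomials are coprime, so the S-polynomial reduces to 0 (Buchberger's first criterion).
Every S-polynomial of the final basis reduces to 0, so we have a Gröbner basis.
Inter-reduce: drop elements whose leading term is divisible by another's, tail-reduce, and make monic.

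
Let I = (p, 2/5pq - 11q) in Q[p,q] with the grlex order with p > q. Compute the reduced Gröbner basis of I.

Buchberger's algorithm terminates because the ascending chain of leading-term ideals stabilizes.

f_1 = p, LT = p.
f_2 = 2/5pq - 11q, LT = pq.

S(f_1,f_2): lcm = pq. S = 55/2q.
  leading term q: no divisor's leading term divides it; move 55/2q to the remainder.
  remainder 55/2q ≠ 0; add g_3 = 55/2q to the basis.

The other S-polynomials (S(f_1,g_3), S(f_2,g_3)) all reduce to 0 modulo the current basis, so we have a Gröbner basis.
Inter-reduce: drop elements whose leading term is divisible by another's, tail-reduce, and make monic.

G = {p, q}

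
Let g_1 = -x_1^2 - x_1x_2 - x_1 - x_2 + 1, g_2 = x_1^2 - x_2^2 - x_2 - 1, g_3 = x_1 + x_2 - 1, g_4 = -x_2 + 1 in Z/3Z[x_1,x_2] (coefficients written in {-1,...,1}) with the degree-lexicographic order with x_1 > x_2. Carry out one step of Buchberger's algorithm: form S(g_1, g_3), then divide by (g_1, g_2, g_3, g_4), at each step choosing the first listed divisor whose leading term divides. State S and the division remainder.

lcm(LM(g_1), LM(g_3)) = x_1^2.
S = (lcm/LT(g_1))·g_1 − (lcm/LT(g_3))·g_3 = -x_1 + x_2 - 1.
Reduce S modulo (g_1, g_2, g_3, g_4) in that order:
  leading term x_1: subtract (-1)·g_3 from -x_1 + x_2 - 1 → -x_2 + 1
  leading term x_2: subtract (1)·g_4 from -x_2 + 1 → 0
The remainder is 0, so this S-polynomial contributes no new basis element.

S(g_1, g_3) = -x_1 + x_2 - 1; remainder on division = 0.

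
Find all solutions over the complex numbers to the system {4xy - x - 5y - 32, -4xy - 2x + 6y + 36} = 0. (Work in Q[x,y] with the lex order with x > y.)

{(-1/3, -5), (3, 5)}

Compute a lex Gröbner basis by Buchberger's algorithm.
f_1 = 4xy - x - 5y - 32, LT = xy.
f_2 = -4xy - 2x + 6y + 36, LT = xy.

S(f_1,f_2): lcm = xy. S = -3/4x + 1/4y + 1.
  leading term x: no divisor's leading term divides it; move -3/4x to the remainder.
  leading term y: no divisor's leading term divides it; move 1/4y to the remainder.
  leading term 1: no divisor's leading term divides it; move 1 to the remainder.
  remainder -3/4x + 1/4y + 1 ≠ 0; add h_3 = -3/4x + 1/4y + 1 to the basis.

S(f_1,h_3): lcm = xy. S = -1/4x + 1/3y^2 + 1/12y - 8.
  leading term x: subtract (1/3)·h_3 from -1/4x + 1/3y^2 + 1/12y - 8 → 1/3y^2 - 25/3
  leading term y^2: no divisor's leading term divides it; move 1/3y^2 to the remainder.
  leading term 1: no divisor's leading term divides it; move -25/3 to the remainder.
  remainder 1/3y^2 - 25/3 ≠ 0; add h_4 = 1/3y^2 - 25/3 to the basis.

S(f_2,h_3): lcm = xy. S = 1/2x + 1/3y^2 - 1/6y - 9.
  leading term x: subtract (-2/3)·h_3 from 1/2x + 1/3y^2 - 1/6y - 9 → 1/3y^2 - 25/3
  leading term y^2: subtract (1)·h_4 from 1/3y^2 - 25/3 → 0
  remainder 0.

S(f_1,h_4): lcm = xy^2. S = -1/4xy + 25x - 5/4y^2 - 8y.
  leading term xy: subtract (-1/16)·f_1 from -1/4xy + 25x - 5/4y^2 - 8y → 399/16x - 5/4y^2 - 133/16y - 2
  leading term x: subtract (-133/4)·h_3 from 399/16x - 5/4y^2 - 133/16y - 2 → -5/4y^2 + 125/4
  leading term y^2: subtract (-15/4)·h_4 from -5/4y^2 + 125/4 → 0
  remainder 0.

S(f_2,h_4): lcm = xy^2. S = 1/2xy + 25x - 3/2y^2 - 9y.
  leading term xy: subtract (1/8)·f_1 from 1/2xy + 25x - 3/2y^2 - 9y → 201/8x - 3/2y^2 - 67/8y + 4
  leading term x: subtract (-67/2)·h_3 from 201/8x - 3/2y^2 - 67/8y + 4 → -3/2y^2 + 75/2
  leading term y^2: subtract (-9/2)·h_4 from -3/2y^2 + 75/2 → 0
  remainder 0.

S(h_3,h_4): leading monomials are coprime, so the S-polynomial reduces to 0 (Buchberger's first criterion).
Every S-polynomial of the final basis reduces to 0, so we have a Gröbner basis.
Inter-reduce: drop elements whose leading term is divisible by another's, tail-reduce, and make monic.
Reduced Gröbner basis: {x - 1/3y - 4/3, y^2 - 25}.

From the last basis element, y^2 - 25 = 0, so y takes values in {-5, 5}. Each choice, substituted upward through the basis, yields the corresponding point(s) of the solution set.
  y = -5: the earlier basis element becomes x + 1/3 = 0, giving x = -1/3 — point (-1/3, -5).
  y = 5: the earlier basis element becomes x - 3 = 0, giving x = 3 — point (3, 5).
Check: every point annihilates each of the original generators.
Zero-dimensionality of the ideal guarantees finitely many solutions over ℂ.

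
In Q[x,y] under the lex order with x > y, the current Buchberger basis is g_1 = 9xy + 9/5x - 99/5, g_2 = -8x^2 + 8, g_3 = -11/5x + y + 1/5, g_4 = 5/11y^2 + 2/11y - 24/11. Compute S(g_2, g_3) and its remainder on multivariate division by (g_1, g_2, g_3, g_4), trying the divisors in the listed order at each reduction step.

S(g_2, g_3) = 5/11xy + 1/11x - 1; remainder on division = 0.

lcm(LM(g_2), LM(g_3)) = x^2.
S = (lcm/LT(g_2))·g_2 − (lcm/LT(g_3))·g_3 = 5/11xy + 1/11x - 1.
Reduce S modulo (g_1, g_2, g_3, g_4) in that order:
  leading term xy: subtract (5/99)·g_1 from 5/11xy + 1/11x - 1 → 0
The remainder is 0, so this S-polynomial contributes no new basis element.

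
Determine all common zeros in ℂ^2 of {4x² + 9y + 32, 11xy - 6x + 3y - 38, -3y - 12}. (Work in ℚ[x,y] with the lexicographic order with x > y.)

{(-1, -4)}

Compute a lex Gröbner basis by Buchberger's algorithm.
f_1 = 4x² + 9y + 32, LT = x².
f_2 = 11xy - 6x + 3y - 38, LT = xy.
f_3 = -3y - 12, LT = y.

S(f_1,f_2): lcm = x²y. S = 6/11x² - 3/11xy + 38/11x + 9/4y² + 8y.
  leading term x²: subtract (3/22)·f_1 from 6/11x² - 3/11xy + 38/11x + 9/4y² + 8y → -3/11xy + 38/11x + 9/4y² + 149/22y - 48/11
  leading term xy: subtract (-3/121)·f_2 from -3/11xy + 38/11x + 9/4y² + 149/22y - 48/11 → 400/121x + 9/4y² + 1657/242y - 642/121
  leading term x: no divisor's leading term divides it; move 400/121x to the remainder.
  leading term y²: subtract (-¾y)·f_3 from 9/4y² + 1657/242y - 642/121 → -521/242y - 642/121
  leading term y: subtract (521/726)·f_3 from -521/242y - 642/121 → 400/121
  leading term 1: no divisor's leading term divides it; move 400/121 to the remainder.
  remainder 400/121x + 400/121 ≠ 0; add h_4 = 400/121x + 400/121 to the basis.

The other S-polynomials (S(f_1,f_3), S(f_2,f_3), S(f_1,h_4), S(f_2,h_4), S(f_3,h_4)) all reduce to 0 modulo the current basis, so we have a Gröbner basis.
Inter-reduce: drop elements whose leading term is divisible by another's, tail-reduce, and make monic.
Reduced Gröbner basis: {x + 1, y + 4}.

The lex basis is triangular: the last element involves only y. Solving y + 4 = 0 gives y ∈ {-4}; substituting each value into the earlier elements determines the remaining variables.
  y = -4: the earlier basis element becomes x + 1 = 0, giving x = -1 — point (-1, -4).
Each listed point satisfies every original equation (direct substitution).
Zero-dimensionality of the ideal guarantees finitely many solutions over ℂ.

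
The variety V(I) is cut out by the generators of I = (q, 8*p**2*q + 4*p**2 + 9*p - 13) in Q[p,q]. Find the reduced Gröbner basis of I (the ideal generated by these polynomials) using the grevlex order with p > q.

f_1 = q, LT = q.
f_2 = 8*p**2*q + 4*p**2 + 9*p - 13, LT = p**2*q.

S(f_1,f_2): lcm = p**2*q. S = -1/2*p**2 - 9/8*p + 13/8.
  leading term p**2: no divisor's leading term divides it; move -1/2*p**2 to the remainder.
  leading term p: no divisor's leading term divides it; move -9/8*p to the remainder.
  leading term 1: no divisor's leading term divides it; move 13/8 to the remainder.
  remainder -1/2*p**2 - 9/8*p + 13/8 ≠ 0; add g_3 = -1/2*p**2 - 9/8*p + 13/8 to the basis.

S(f_1,g_3): leading monomials are coprime, so the S-polynomial reduces to 0 (Buchberger's first criterion).
S(f_2,g_3): lcm = p**2*q. S = 1/2*p**2 - 9/4*p*q + 9/8*p + 13/4*q - 13/8.
  leading term p**2: subtract (-1)·g_3 from 1/2*p**2 - 9/4*p*q + 9/8*p + 13/4*q - 13/8 → -9/4*p*q + 13/4*q
  leading term p*q: subtract (-9/4*p)·f_1 from -9/4*p*q + 13/4*q → 13/4*q
  leading term q: subtract (13/4)·f_1 from 13/4*q → 0
  remainder 0.

Every S-polynomial of the final basis reduces to 0, so we have a Gröbner basis.
Inter-reduce: drop elements whose leading term is divisible by another's, tail-reduce, and make monic.

G = {p**2 + 9/4*p - 13/4, q}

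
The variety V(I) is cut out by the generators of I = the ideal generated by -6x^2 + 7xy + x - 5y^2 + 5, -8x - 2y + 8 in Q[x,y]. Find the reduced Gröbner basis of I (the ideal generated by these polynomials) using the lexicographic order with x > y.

G = {x + 1/4y - 1, y^2 - 26/19y}

The reduced Gröbner basis is the canonical form of the ideal for this ordering.

f_1 = -6x^2 + 7xy + x - 5y^2 + 5, LT = x^2.
f_2 = -8x - 2y + 8, LT = x.

S(f_1,f_2): lcm = x^2. S = -17/12xy + 5/6x + 5/6y^2 - 5/6.
  leading term xy: subtract (17/96y)·f_2 from -17/12xy + 5/6x + 5/6y^2 - 5/6 → 5/6x + 19/16y^2 - 17/12y - 5/6
  leading term x: subtract (-5/48)·f_2 from 5/6x + 19/16y^2 - 17/12y - 5/6 → 19/16y^2 - 13/8y
  leading term y^2: no divisor's leading term divides it; move 19/16y^2 to the remainder.
  leading term y: no divisor's leading term divides it; move -13/8y to the remainder.
  remainder 19/16y^2 - 13/8y ≠ 0; add g_3 = 19/16y^2 - 13/8y to the basis.

The other S-polynomials (S(f_1,g_3), S(f_2,g_3)) all reduce to 0 modulo the current basis, so we have a Gröbner basis.
Inter-reduce: drop elements whose leading term is divisible by another's, tail-reduce, and make monic.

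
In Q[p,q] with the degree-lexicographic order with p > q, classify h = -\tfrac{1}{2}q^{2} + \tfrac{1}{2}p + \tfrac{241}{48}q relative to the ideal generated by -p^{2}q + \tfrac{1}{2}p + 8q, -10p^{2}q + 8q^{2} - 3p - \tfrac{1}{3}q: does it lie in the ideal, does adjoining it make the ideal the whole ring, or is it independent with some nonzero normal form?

-\tfrac{1}{2}q^{2} + \tfrac{1}{2}p + \tfrac{241}{48}q lies in I (it reduces to 0).

First compute the reduced Gröbner basis of I by Buchberger's algorithm.
f_1 = -p^{2}q + \tfrac{1}{2}p + 8q, LT = p^{2}q.
f_2 = -10p^{2}q + 8q^{2} - 3p - \tfrac{1}{3}q, LT = p^{2}q.

S(f_1,f_2): lcm = p^{2}q. S = \tfrac{4}{5}q^{2} - \tfrac{4}{5}p - \tfrac{241}{30}q.
  leading term q^{2}: no divisor's leading term divides it; move \tfrac{4}{5}q^{2} to the remainder.
  leading term p: no divisor's leading term divides it; move -\tfrac{4}{5}p to the remainder.
  leading term q: no divisor's leading term divides it; move -\tfrac{241}{30}q to the remainder.
  remainder \tfrac{4}{5}q^{2} - \tfrac{4}{5}p - \tfrac{241}{30}q ≠ 0; add k_3 = \tfrac{4}{5}q^{2} - \tfrac{4}{5}p - \tfrac{241}{30}q to the basis.

S(f_1,k_3): lcm = p^{2}q^{2}. S = p^{3} + \tfrac{241}{24}p^{2}q - \tfrac{1}{2}pq - 8q^{2}.
  leading term p^{3}: no divisor's leading term divides it; move p^{3} to the remainder.
  leading term p^{2}q: subtract (-\tfrac{241}{24})·f_1 from \tfrac{241}{24}p^{2}q - \tfrac{1}{2}pq - 8q^{2} → -\tfrac{1}{2}pq - 8q^{2} + \tfrac{241}{48}p + \tfrac{241}{3}q
  leading term pq: no divisor's leading term divides it; move -\tfrac{1}{2}pq to the remainder.
  leading term q^{2}: subtract (-10)·k_3 from -8q^{2} + \tfrac{241}{48}p + \tfrac{241}{3}q → -\tfrac{143}{48}p
  leading term p: no divisor's leading term divides it; move -\tfrac{143}{48}p to the remainder.
  remainder p^{3} - \tfrac{1}{2}pq - \tfrac{143}{48}p ≠ 0; add k_4 = p^{3} - \tfrac{1}{2}pq - \tfrac{143}{48}p to the basis.

The other S-polynomials (S(f_2,k_3), S(f_1,k_4), S(f_2,k_4), S(k_3,k_4)) all reduce to 0 modulo the current basis, so we have a Gröbner basis.
Inter-reduce: drop elements whose leading term is divisible by another's, tail-reduce, and make monic.
Reduced Gröbner basis: {p^{3} - \tfrac{1}{2}pq - \tfrac{143}{48}p, p^{2}q - \tfrac{1}{2}p - 8q, q^{2} - p - \tfrac{241}{24}q}.
Label its elements g_1 = p^{3} - \tfrac{1}{2}pq - \tfrac{143}{48}p, g_2 = p^{2}q - \tfrac{1}{2}p - 8q, g_3 = q^{2} - p - \tfrac{241}{24}q.

Reduce h = -\tfrac{1}{2}q^{2} + \tfrac{1}{2}p + \tfrac{241}{48}q modulo G:
  leading term q^{2}: subtract (-\tfrac{1}{2})·g_3 from -\tfrac{1}{2}q^{2} + \tfrac{1}{2}p + \tfrac{241}{48}q → 0
  normal form = 0.
Since the normal form is 0, h ∈ I.

Ideal membership is decidable via reduction modulo a Gröbner basis.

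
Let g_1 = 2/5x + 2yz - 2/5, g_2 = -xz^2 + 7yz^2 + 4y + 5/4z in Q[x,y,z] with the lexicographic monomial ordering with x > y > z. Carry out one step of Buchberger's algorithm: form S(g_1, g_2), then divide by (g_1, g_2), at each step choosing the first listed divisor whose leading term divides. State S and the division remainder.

S(g_1, g_2) = 5yz^3 + 7yz^2 + 4y - z^2 + 5/4z; remainder on division = 5yz^3 + 7yz^2 + 4y - z^2 + 5/4z.

lcm(LM(g_1), LM(g_2)) = xz^2.
S = (lcm/LT(g_1))·g_1 − (lcm/LT(g_2))·g_2 = 5yz^3 + 7yz^2 + 4y - z^2 + 5/4z.
Reduce S modulo (g_1, g_2) in that order:
  leading term yz^3: no divisor's leading term divides it; move 5yz^3 to the remainder.
  leading term yz^2: no divisor's leading term divides it; move 7yz^2 to the remainder.
  leading term y: no divisor's leading term divides it; move 4y to the remainder.
  leading term z^2: no divisor's leading term divides it; move -z^2 to the remainder.
  leading term z: no divisor's leading term divides it; move 5/4z to the remainder.
The remainder 5yz^3 + 7yz^2 + 4y - z^2 + 5/4z is nonzero, so it would be added as the next basis element.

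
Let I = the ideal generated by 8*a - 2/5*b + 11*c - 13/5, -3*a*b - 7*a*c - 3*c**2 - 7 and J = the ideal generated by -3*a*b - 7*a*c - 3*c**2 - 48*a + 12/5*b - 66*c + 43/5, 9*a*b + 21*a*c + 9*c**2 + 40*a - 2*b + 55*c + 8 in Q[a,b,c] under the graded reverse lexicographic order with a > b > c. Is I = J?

Two ideals are equal iff their reduced Gröbner bases coincide (the reduced basis is unique for a fixed ordering).
Buchberger on the first generating set:
f_1 = 8*a - 2/5*b + 11*c - 13/5, LT = a.
f_2 = -3*a*b - 7*a*c - 3*c**2 - 7, LT = a*b.

S(f_1,f_2): lcm = a*b. S = -1/20*b**2 - 7/3*a*c + 11/8*b*c - c**2 - 13/40*b - 7/3.
  leading term b**2: no divisor's leading term divides it; move -1/20*b**2 to the remainder.
  leading term a*c: subtract (-7/24*c)·f_1 from -7/3*a*c + 11/8*b*c - c**2 - 13/40*b - 7/3 → 151/120*b*c + 53/24*c**2 - 13/40*b - 91/120*c - 7/3
  leading term b*c: no divisor's leading term divides it; move 151/120*b*c to the remainder.
  leading term c**2: no divisor's leading term divides it; move 53/24*c**2 to the remainder.
  leading term b: no divisor's leading term divides it; move -13/40*b to the remainder.
  leading term c: no divisor's leading term divides it; move -91/120*c to the remainder.
  leading term 1: no divisor's leading term divides it; move -7/3 to the remainder.
  remainder -1/20*b**2 + 151/120*b*c + 53/24*c**2 - 13/40*b - 91/120*c - 7/3 ≠ 0; add g_3 = -1/20*b**2 + 151/120*b*c + 53/24*c**2 - 13/40*b - 91/120*c - 7/3 to the basis.

The other S-polynomials (S(f_1,g_3), S(f_2,g_3)) all reduce to 0 modulo the current basis, so we have a Gröbner basis.
Inter-reduce: drop elements whose leading term is divisible by another's, tail-reduce, and make monic.
Reduced Gröbner basis: {b**2 - 151/6*b*c - 265/6*c**2 + 13/2*b + 91/6*c + 140/3, a - 1/20*b + 11/8*c - 13/40}.

Buchberger on the second generating set:
h_1 = -3*a*b - 7*a*c - 3*c**2 - 48*a + 12/5*b - 66*c + 43/5, LT = a*b.
h_2 = 9*a*b + 21*a*c + 9*c**2 + 40*a - 2*b + 55*c + 8, LT = a*b.

S(h_1,h_2): lcm = a*b. S = 104/9*a - 26/45*b + 143/9*c - 169/45.
  leading term a: no divisor's leading term divides it; move 104/9*a to the remainder.
  leading term b: no divisor's leading term divides it; move -26/45*b to the remainder.
  leading term c: no divisor's leading term divides it; move 143/9*c to the remainder.
  leading term 1: no divisor's leading term divides it; move -169/45 to the remainder.
  remainder 104/9*a - 26/45*b + 143/9*c - 169/45 ≠ 0; add k_3 = 104/9*a - 26/45*b + 143/9*c - 169/45 to the basis.

S(h_1,k_3): lcm = a*b. S = 1/20*b**2 + 7/3*a*c - 11/8*b*c + c**2 + 16*a - 19/40*b + 22*c - 43/15.
  leading term b**2: no divisor's leading term divides it; move 1/20*b**2 to the remainder.
  leading term a*c: subtract (21/104*c)·k_3 from 7/3*a*c - 11/8*b*c + c**2 + 16*a - 19/40*b + 22*c - 43/15 → -151/120*b*c - 53/24*c**2 + 16*a - 19/40*b + 2731/120*c - 43/15
  leading term b*c: no divisor's leading term divides it; move -151/120*b*c to the remainder.
  leading term c**2: no divisor's leading term divides it; move -53/24*c**2 to the remainder.
  leading term a: subtract (18/13)·k_3 from 16*a - 19/40*b + 2731/120*c - 43/15 → 13/40*b + 91/120*c + 7/3
  leading term b: no divisor's leading term divides it; move 13/40*b to the remainder.
  leading term c: no divisor's leading term divides it; move 91/120*c to the remainder.
  leading term 1: no divisor's leading term divides it; move 7/3 to the remainder.
  remainder 1/20*b**2 - 151/120*b*c - 53/24*c**2 + 13/40*b + 91/120*c + 7/3 ≠ 0; add k_4 = 1/20*b**2 - 151/120*b*c - 53/24*c**2 + 13/40*b + 91/120*c + 7/3 to the basis.

The other S-polynomials (S(h_2,k_3), S(h_1,k_4), S(h_2,k_4), S(k_3,k_4)) all reduce to 0 modulo the current basis, so we have a Gröbner basis.
Inter-reduce: drop elements whose leading term is divisible by another's, tail-reduce, and make monic.
Reduced Gröbner basis: {b**2 - 151/6*b*c - 265/6*c**2 + 13/2*b + 91/6*c + 140/3, a - 1/20*b + 11/8*c - 13/40}.

Same reduced basis, so the two generating sets span the same ideal.

Yes, the ideals are equal.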